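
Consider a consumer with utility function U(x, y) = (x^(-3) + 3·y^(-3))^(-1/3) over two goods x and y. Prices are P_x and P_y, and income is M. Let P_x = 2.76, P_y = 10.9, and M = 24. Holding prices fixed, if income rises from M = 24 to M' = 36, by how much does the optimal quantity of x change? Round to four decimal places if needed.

Δx* = 0.9276

Numerically y/x = 0.933579, so x* = 24/(2.76 + 10.9·0.933579) = 1.8553.
At M' = 36: x* = 2.7829. Change: 2.7829 − 1.8553 = 0.9276.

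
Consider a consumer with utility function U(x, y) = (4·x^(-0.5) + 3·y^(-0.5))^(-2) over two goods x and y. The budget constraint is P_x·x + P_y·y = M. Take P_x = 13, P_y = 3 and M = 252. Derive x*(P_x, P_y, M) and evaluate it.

x* = 12.8688

With the ratio pinned down, the budget gives x* = M/(P_x + P_y·(y/x)) and y* = (y/x)·x*.
Numerically y/x = 2.194096, so x* = 252/(13 + 3·2.194096) = 12.8688.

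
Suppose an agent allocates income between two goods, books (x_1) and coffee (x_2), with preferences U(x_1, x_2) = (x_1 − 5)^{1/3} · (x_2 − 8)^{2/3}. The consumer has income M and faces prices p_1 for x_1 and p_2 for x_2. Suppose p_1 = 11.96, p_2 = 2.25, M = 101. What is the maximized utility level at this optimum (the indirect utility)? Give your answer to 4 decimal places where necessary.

This is Cobb-Douglas in (x_1−5, x_2−8): tangency gives 1/3·p_2·(x_2−8) = 2/3·p_1·(x_1−5).
Substituting into the budget: x_1* = 5 + 1/3·(M − 5·p_1 − 8·p_2)/p_1, and x_2* = 8 + 2/3·(…)/p_2.
Discretionary income = 101 − 5·11.96 − 8·2.25 = 23.2; x_1* = 5 + 1/3·23.2/11.96 = 5.6466; x_2* = 8 + 2/3·23.2/2.25 = 14.8741.
Utility at the optimum: U(5.6466, 14.8741) = 3.1262.

V = 3.1262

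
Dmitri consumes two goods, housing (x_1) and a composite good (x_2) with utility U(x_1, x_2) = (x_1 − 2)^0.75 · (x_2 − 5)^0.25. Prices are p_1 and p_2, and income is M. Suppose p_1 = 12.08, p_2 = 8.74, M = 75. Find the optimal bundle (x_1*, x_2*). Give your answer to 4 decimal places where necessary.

x_1* = 2.4433, x_2* = 5.2042

Discretionary income = 75 − 2·12.08 − 5·8.74 = 7.14; x_1* = 2 + 0.75·7.14/12.08 = 2.4433; x_2* = 5 + 0.25·7.14/8.74 = 5.2042.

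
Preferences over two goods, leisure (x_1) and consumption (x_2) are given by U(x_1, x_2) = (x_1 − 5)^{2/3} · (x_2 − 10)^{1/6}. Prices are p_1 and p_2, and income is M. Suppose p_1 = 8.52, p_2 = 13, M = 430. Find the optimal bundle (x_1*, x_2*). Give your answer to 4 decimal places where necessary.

x_1* = 29.169, x_2* = 13.96

This is Cobb-Douglas in (x_1−5, x_2−10): tangency gives 2/3·p_2·(x_2−10) = 1/6·p_1·(x_1−5).
Substituting into the budget: x_1* = 5 + 0.8·(M − 5·p_1 − 10·p_2)/p_1, and x_2* = 10 + 0.2·(…)/p_2.
Discretionary income = 430 − 5·8.52 − 10·13 = 257.4; x_1* = 5 + 0.8·257.4/8.52 = 29.169; x_2* = 10 + 0.2·257.4/13 = 13.96.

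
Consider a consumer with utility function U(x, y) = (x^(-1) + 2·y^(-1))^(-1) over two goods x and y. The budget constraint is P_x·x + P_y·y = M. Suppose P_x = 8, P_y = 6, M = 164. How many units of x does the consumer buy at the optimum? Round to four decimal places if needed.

MRS = MU_x/MU_y = (1/2)·(y/x)^(2). Set equal to P_x/P_y.
Solve for the ratio: y/x = [2·P_x/P_y]^(0.5).
Substitute y = (y/x)·x into the budget: x* = M/(P_x + P_y·(y/x)).
Numerically y/x = 1.632993, so x* = 164/(8 + 6·1.632993) = 9.2145.

x* = 9.2145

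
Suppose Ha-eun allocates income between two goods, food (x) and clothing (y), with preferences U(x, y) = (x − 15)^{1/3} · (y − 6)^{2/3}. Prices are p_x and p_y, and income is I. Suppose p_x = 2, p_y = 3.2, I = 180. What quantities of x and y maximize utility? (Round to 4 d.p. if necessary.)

x* = 36.8, y* = 33.25

This is Cobb-Douglas in (x−15, y−6): tangency gives 1/3·p_y·(y−6) = 2/3·p_x·(x−15).
Substituting into the budget: x* = 15 + 1/3·(I − 15·p_x − 6·p_y)/p_x, and y* = 6 + 2/3·(…)/p_y.
Discretionary income = 180 − 15·2 − 6·3.2 = 130.8; x* = 15 + 1/3·130.8/2 = 36.8; y* = 6 + 2/3·130.8/3.2 = 33.25.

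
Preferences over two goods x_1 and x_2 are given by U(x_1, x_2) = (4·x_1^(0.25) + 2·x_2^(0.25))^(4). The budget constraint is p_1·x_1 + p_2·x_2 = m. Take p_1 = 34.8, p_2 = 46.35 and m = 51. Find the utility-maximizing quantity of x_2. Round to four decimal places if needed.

MU_x_1 ∝ 4·x_1^(-0.75), MU_x_2 ∝ 2·x_2^(-0.75), so MRS = 2·(x_2/x_1)^(0.75) = p_1/p_2.
Hence x_2/x_1 = ((1/2)·p_1/p_2)^(1/(0.75)), i.e. raised to the 4/3 power.
Substitute x_2 = (x_2/x_1)·x_1 into the budget: x_1* = m/(p_1 + p_2·(x_2/x_1)).
Numerically x_2/x_1 = 0.270811, so x_1* = 51/(34.8 + 46.35·0.270811) = 1.077 and x_2* = 0.270811·1.077 = 0.2917.

x_2* = 0.2917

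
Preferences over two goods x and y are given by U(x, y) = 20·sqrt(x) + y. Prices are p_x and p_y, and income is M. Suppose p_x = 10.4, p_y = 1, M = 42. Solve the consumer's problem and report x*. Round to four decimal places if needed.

x* = 0.9246

MU_x = 10/√x, MU_y = 1. Tangency: 10/√x = p_x/p_y.
Thus x* = (10·p_y/p_x)² — independent of M — with the rest of income spent on y.
Plugging in: x* = (10·1/10.4)² = 0.9246.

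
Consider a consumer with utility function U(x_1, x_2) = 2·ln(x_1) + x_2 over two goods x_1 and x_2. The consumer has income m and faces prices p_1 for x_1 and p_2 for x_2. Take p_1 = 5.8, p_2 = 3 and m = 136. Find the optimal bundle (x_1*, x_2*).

Set MRS = p_1/p_2: (2/x_1)/1 = p_1/p_2.
So x_1*(p_1,p_2) = 2·p_2/p_1, independent of income; and x_2* = (m − 2·p_2)/p_2.
At the given prices: x_1* = 2·3/5.8 = 1.0345, and x_2* = 43.3333.

x_1* = 1.0345, x_2* = 43.3333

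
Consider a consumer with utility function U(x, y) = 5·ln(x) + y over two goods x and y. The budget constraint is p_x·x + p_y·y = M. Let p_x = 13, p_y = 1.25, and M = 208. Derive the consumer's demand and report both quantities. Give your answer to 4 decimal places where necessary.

MU_x = 5/x, MU_y = 1. Tangency: 5/x = p_x/p_y.
So x*(p_x,p_y) = 5·p_y/p_x, independent of income; and y* = (M − 5·p_y)/p_y.
At the given prices: x* = 5·1.25/13 = 0.4808, and y* = 161.4.

x* = 0.4808, y* = 161.4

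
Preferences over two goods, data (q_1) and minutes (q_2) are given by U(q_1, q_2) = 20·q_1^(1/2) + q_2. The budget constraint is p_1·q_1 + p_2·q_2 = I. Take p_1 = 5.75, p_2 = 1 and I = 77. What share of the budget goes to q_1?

share on q_1 = 0.2259

Utility is quasi-linear in q_2; the FOC for q_1 is 10/√q_1 = p_1/p_2.
Solve: √q_1 = 10·p_2/p_1, so q_1*(p_1,p_2) = (10·p_2/p_1)², and q_2* = (I − p_1·q_1*)/p_2.
Plugging in: q_1* = (10·1/5.75)² = 3.0246, q_2* = 59.6087.
Expenditure on q_1: 5.75·3.0246 = 17.3913; share = 0.2259.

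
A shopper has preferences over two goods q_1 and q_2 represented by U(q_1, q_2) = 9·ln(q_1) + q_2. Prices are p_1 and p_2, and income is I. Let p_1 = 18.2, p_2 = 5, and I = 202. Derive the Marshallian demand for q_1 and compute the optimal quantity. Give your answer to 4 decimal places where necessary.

q_1* = 2.4725

Set MRS = p_1/p_2: (9/q_1)/1 = p_1/p_2.
So q_1*(p_1,p_2) = 9·p_2/p_1, independent of income; and q_2* = (I − 9·p_2)/p_2.
At the given prices: q_1* = 9·5/18.2 = 2.4725.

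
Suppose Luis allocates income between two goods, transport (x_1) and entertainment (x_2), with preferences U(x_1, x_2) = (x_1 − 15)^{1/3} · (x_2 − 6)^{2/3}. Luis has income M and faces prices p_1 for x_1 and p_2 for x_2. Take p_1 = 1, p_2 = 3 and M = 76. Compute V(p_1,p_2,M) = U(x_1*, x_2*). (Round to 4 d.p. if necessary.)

V = 10.9384

Let x_1' = x_1−15, x_2' = x_2−6. MRS = (1/2)·x_2'/x_1' = p_1/p_2.
After buying the subsistence bundle (15, 6), a share 1/3 of the remaining income goes to x_1: x_1* = 15 + 1/3·(M − 15p_1 − 6p_2)/p_1.
Discretionary income = 76 − 15·1 − 6·3 = 43; x_1* = 15 + 1/3·43/1 = 29.3333; x_2* = 6 + 2/3·43/3 = 15.5556.
Utility at the optimum: U(29.3333, 15.5556) = 10.9384.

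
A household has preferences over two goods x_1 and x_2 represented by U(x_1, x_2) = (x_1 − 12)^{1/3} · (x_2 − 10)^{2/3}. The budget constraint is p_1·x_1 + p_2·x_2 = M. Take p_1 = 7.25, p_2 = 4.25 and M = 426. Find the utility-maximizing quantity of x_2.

This is Cobb-Douglas in (x_1−12, x_2−10): tangency gives 1/3·p_2·(x_2−10) = 2/3·p_1·(x_1−12).
After buying the subsistence bundle (12, 10), a share 1/3 of the remaining income goes to x_1: x_1* = 12 + 1/3·(M − 12p_1 − 10p_2)/p_1.
Discretionary income = 426 − 12·7.25 − 10·4.25 = 296.5; x_2* = 10 + 2/3·296.5/4.25 = 56.5098.

x_2* = 56.5098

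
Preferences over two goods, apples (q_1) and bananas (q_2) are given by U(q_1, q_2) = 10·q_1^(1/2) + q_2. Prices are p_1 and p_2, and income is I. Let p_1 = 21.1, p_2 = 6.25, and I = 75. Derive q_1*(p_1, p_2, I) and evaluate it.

Utility is quasi-linear in q_2; the FOC for q_1 is 5/√q_1 = p_1/p_2.
Thus q_1* = (5·p_2/p_1)² — independent of I — with the rest of income spent on q_2.
Plugging in: q_1* = (5·6.25/21.1)² = 2.1935.

q_1* = 2.1935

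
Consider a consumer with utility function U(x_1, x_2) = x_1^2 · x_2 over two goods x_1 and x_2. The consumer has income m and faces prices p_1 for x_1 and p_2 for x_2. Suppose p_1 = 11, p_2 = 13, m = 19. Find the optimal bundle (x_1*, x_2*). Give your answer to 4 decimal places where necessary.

Demand: x_1*(p_1,p_2,m) = 2/3·m/p_1 and x_2* = 1/3·m/p_2.
At p_1=11, p_2=13, m=19: x_1* = 2/3·19/11 = 1.1515, x_2* = 0.4872.

x_1* = 1.1515, x_2* = 0.4872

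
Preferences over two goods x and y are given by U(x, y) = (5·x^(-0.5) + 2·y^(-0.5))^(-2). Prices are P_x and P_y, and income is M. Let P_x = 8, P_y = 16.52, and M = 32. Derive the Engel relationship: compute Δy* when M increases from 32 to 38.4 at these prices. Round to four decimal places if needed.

MU_x ∝ 5·x^(-1.5), MU_y ∝ 2·y^(-1.5), so MRS = (5/2)·(y/x)^(1.5) = P_x/P_y.
Hence y/x = ((2/5)·P_x/P_y)^(1/(1.5)), i.e. raised to the 2/3 power.
With the ratio pinned down, the budget gives x* = M/(P_x + P_y·(y/x)) and y* = (y/x)·x*.
Numerically y/x = 0.33478, so x* = 32/(8 + 16.52·0.33478) = 2.365 and y* = 0.33478·2.365 = 0.7918.
At M' = 38.4: y* = 0.9501. Change: 0.9501 − 0.7918 = 0.1584.

Δy* = 0.1584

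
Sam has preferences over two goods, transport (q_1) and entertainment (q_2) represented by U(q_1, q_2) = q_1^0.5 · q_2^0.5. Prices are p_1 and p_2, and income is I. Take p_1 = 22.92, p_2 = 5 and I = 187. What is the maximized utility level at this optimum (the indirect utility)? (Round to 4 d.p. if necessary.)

V = 8.7341

MU_q_1/MU_q_2 = (0.5·q_2)/(0.5·q_1); tangency sets this equal to p_1/p_2.
Rearranging, p_2·q_2 = p_1·q_1. Substituting into the budget gives p_1·q_1·(1 + 1) = I.
Demand: q_1*(p_1,p_2,I) = 0.5·I/p_1 and q_2* = 0.5·I/p_2.
At p_1=22.92, p_2=5, I=187: q_1* = 0.5·187/22.92 = 4.0794, q_2* = 18.7.
Utility at the optimum: U(4.0794, 18.7) = 8.7341.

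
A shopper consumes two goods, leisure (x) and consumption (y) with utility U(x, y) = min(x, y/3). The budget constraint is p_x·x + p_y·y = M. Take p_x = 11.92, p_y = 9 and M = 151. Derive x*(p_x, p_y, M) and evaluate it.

x* = 3.8798

Demand: x*(p_x,p_y,M) = M/(p_x + 3·p_y), y* = 3·M/(p_x + 3·p_y).
Here 11.92 + 3·9 = 38.92, giving x* = 3.8798.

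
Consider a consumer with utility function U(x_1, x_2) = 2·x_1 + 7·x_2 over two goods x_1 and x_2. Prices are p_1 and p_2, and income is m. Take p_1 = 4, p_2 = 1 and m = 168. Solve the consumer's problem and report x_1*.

Linear utility — the consumer picks whichever good has higher MU/price: 2/4 = 0.5 vs 7/1 = 7.
x_2 gives more utility per dollar, so spend all income on x_2: x_2* = m/p_2, x_1* = 0.
Numerically: x_1* = 0, x_2* = 168.

x_1* = 0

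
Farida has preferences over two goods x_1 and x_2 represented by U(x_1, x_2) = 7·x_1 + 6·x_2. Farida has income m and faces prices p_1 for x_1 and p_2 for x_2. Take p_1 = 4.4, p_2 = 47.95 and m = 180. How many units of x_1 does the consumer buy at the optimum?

x_1* = 40.9091

Linear utility — the consumer picks whichever good has higher MU/price: 7/4.4 = 1.5909 vs 6/47.95 = 0.1251.
x_1 gives more utility per dollar, so spend all income on x_1: x_1* = m/p_1, x_2* = 0.
Numerically: x_1* = 40.9091, x_2* = 0.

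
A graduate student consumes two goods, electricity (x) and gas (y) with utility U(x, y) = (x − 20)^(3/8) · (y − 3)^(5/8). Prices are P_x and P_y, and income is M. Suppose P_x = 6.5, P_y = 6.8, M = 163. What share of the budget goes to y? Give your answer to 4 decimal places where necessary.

This is Cobb-Douglas in (x−20, y−3): tangency gives 0.375·P_y·(y−3) = 0.625·P_x·(x−20).
After buying the subsistence bundle (20, 3), a share 0.375 of the remaining income goes to x: x* = 20 + 0.375·(M − 20P_x − 3P_y)/P_x.
Discretionary income = 163 − 20·6.5 − 3·6.8 = 12.6; x* = 20 + 0.375·12.6/6.5 = 20.7269; y* = 3 + 0.625·12.6/6.8 = 4.1581.
Expenditure on y: 6.8·4.1581 = 28.275; share = 0.1735.

share on y = 0.1735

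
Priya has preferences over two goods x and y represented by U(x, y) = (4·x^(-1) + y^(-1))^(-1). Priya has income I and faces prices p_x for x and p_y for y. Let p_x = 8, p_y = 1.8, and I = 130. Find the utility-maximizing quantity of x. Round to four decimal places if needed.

x* = 13.1348

MU_x ∝ 4·x^(-2), MU_y ∝ y^(-2), so MRS = 4·(y/x)^(2) = p_x/p_y.
Hence y/x = ((1/4)·p_x/p_y)^(1/(2)), i.e. raised to the 0.5 power.
With the ratio pinned down, the budget gives x* = I/(p_x + p_y·(y/x)) and y* = (y/x)·x*.
Numerically y/x = 1.054093, so x* = 130/(8 + 1.8·1.054093) = 13.1348.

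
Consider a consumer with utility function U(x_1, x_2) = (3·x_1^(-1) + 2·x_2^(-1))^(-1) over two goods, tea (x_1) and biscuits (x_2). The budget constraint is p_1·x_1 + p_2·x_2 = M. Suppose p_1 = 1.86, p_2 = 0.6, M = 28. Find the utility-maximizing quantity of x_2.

MRS = MU_x_1/MU_x_2 = (3/2)·(x_2/x_1)^(2). Set equal to p_1/p_2.
Solve for the ratio: x_2/x_1 = [(2/3)·p_1/p_2]^(0.5).
Substitute x_2 = (x_2/x_1)·x_1 into the budget: x_1* = M/(p_1 + p_2·(x_2/x_1)).
Numerically x_2/x_1 = 1.437591, so x_1* = 28/(1.86 + 0.6·1.437591) = 10.2845 and x_2* = 1.437591·10.2845 = 14.7848.

x_2* = 14.7848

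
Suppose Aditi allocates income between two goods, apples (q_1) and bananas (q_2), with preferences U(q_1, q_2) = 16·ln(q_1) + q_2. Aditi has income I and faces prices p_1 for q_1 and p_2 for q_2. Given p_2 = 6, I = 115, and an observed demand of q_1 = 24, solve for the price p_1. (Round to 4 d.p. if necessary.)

p_1 = 4

MU_q_1 = 16/q_1, MU_q_2 = 1. Tangency: 16/q_1 = p_1/p_2.
So q_1*(p_1,p_2) = 16·p_2/p_1, independent of income; and q_2* = (I − 16·p_2)/p_2.
Set q_1* = 24 in the demand function and solve for p_1: p_1 = 4.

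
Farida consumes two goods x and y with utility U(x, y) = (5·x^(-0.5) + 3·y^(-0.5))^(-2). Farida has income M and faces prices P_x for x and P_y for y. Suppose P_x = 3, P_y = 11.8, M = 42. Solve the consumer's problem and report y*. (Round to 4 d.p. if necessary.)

y* = 1.8827

MU_x ∝ 5·x^(-1.5), MU_y ∝ 3·y^(-1.5), so MRS = (5/3)·(y/x)^(1.5) = P_x/P_y.
Hence y/x = ((3/5)·P_x/P_y)^(1/(1.5)), i.e. raised to the 2/3 power.
Substitute y = (y/x)·x into the budget: x* = M/(P_x + P_y·(y/x)).
Numerically y/x = 0.285492, so x* = 42/(3 + 11.8·0.285492) = 6.5946 and y* = 0.285492·6.5946 = 1.8827.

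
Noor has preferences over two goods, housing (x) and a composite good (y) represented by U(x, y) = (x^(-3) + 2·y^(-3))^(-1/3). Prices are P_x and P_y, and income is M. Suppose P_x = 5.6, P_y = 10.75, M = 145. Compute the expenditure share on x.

MRS = MU_x/MU_y = (1/2)·(y/x)^(4). Set equal to P_x/P_y.
Solve for the ratio: y/x = [2·P_x/P_y]^(0.25).
Substitute y = (y/x)·x into the budget: x* = M/(P_x + P_y·(y/x)).
Numerically y/x = 1.010305, so x* = 145/(5.6 + 10.75·1.010305) = 8.8088 and y* = 1.010305·8.8088 = 8.8996.
Expenditure on x: 5.6·8.8088 = 49.3294; share = 0.3402.

share on x = 0.3402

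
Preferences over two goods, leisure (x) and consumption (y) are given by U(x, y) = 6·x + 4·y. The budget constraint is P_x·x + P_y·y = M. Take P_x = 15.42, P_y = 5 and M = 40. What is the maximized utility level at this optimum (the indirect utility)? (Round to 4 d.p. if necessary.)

V = 32

Perfect substitutes: compare marginal utility per dollar. 6/P_x vs 4/P_y → 0.3891 vs 0.8.
y gives more utility per dollar, so spend all income on y: y* = M/P_y, x* = 0.
Numerically: x* = 0, y* = 8.
Utility at the optimum: U(0, 8) = 32.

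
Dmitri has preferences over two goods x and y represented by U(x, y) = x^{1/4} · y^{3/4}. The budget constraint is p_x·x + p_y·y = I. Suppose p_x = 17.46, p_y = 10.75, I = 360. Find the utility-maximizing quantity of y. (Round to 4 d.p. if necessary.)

Tangency: MRS = (1/3)·y/x = p_x/p_y.
Rearranging, p_y·y = 3·p_x·x. Substituting into the budget gives p_x·x·(1 + 3) = I.
Demand: x*(p_x,p_y,I) = 0.25·I/p_x and y* = 0.75·I/p_y.
At p_x=17.46, p_y=10.75, I=360: y* = 0.75·360/10.75 = 25.1163.

y* = 25.1163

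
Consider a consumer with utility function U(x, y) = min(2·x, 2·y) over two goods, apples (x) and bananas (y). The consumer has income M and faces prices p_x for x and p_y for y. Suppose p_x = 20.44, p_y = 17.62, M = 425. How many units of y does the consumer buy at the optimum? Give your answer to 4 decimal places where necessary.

Leontief preferences: the optimum is at the kink where x/2 = y/2, i.e. y = x.
Budget: p_x·x + p_y·x = M, so (2·p_x + 2·p_y)·x = 2·M.
Demand: x*(p_x,p_y,M) = 2·M/(2·p_x + 2·p_y), y* = 2·M/(2·p_x + 2·p_y).
Here 2·20.44 + 2·17.62 = 76.12, giving y* = 11.1666.

y* = 11.1666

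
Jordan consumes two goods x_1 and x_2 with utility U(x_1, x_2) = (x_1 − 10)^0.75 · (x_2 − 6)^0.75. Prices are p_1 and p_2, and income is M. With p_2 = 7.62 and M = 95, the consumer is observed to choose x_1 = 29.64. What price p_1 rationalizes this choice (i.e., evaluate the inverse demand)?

p_1 = 1

This is Cobb-Douglas in (x_1−10, x_2−6): tangency gives 0.75·p_2·(x_2−6) = 0.75·p_1·(x_1−10).
After buying the subsistence bundle (10, 6), a share 0.5 of the remaining income goes to x_1: x_1* = 10 + 0.5·(M − 10p_1 − 6p_2)/p_1.
Set x_1* = 29.64 in the demand function and solve for p_1: p_1 = 1.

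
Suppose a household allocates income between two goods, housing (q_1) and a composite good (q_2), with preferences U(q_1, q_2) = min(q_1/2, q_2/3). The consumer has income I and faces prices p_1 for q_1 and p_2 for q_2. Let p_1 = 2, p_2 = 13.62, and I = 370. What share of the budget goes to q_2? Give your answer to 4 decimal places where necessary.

share on q_2 = 0.9108

Leontief preferences: the optimum is at the kink where q_1/2 = q_2/3, i.e. q_2 = (3/2)·q_1.
Budget: p_1·q_1 + p_2·(3/2)·q_1 = I, so (2·p_1 + 3·p_2)·q_1 = 2·I.
Demand: q_1*(p_1,p_2,I) = 2·I/(2·p_1 + 3·p_2), q_2* = 3·I/(2·p_1 + 3·p_2).
Here 2·2 + 3·13.62 = 44.86, giving q_1* = 16.4958 and q_2* = 24.7436.
Expenditure on q_2: 13.62·24.7436 = 337.0085; share = 0.9108.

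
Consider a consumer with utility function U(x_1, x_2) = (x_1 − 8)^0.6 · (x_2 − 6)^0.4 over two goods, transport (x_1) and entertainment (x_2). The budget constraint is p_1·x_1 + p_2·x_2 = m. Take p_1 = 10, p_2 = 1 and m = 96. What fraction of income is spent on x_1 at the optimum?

Let x_1' = x_1−8, x_2' = x_2−6. MRS = (3/2)·x_2'/x_1' = p_1/p_2.
After buying the subsistence bundle (8, 6), a share 0.6 of the remaining income goes to x_1: x_1* = 8 + 0.6·(m − 8p_1 − 6p_2)/p_1.
Discretionary income = 96 − 8·10 − 6·1 = 10; x_1* = 8 + 0.6·10/10 = 8.6; x_2* = 6 + 0.4·10/1 = 10.
Expenditure on x_1: 10·8.6 = 86; share = 0.8958.

share on x_1 = 0.8958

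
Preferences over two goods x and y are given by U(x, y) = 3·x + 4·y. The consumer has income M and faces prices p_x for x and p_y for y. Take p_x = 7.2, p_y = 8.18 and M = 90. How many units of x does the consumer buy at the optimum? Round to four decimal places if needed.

x* = 0

Linear utility — the consumer picks whichever good has higher MU/price: 3/7.2 = 0.4167 vs 4/8.18 = 0.489.
y gives more utility per dollar, so spend all income on y: y* = M/p_y, x* = 0.
Numerically: x* = 0, y* = 11.0024.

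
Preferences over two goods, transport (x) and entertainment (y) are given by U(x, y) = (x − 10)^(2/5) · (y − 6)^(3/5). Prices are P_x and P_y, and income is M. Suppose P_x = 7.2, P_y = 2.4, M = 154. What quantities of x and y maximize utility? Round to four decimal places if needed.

x* = 13.7556, y* = 22.9

MRS = (2/3)·(y−6)/(x−10). Tangency with P_x/P_y gives y−6 = (3/2)·(P_x/P_y)·(x−10).
After buying the subsistence bundle (10, 6), a share 0.4 of the remaining income goes to x: x* = 10 + 0.4·(M − 10P_x − 6P_y)/P_x.
Discretionary income = 154 − 10·7.2 − 6·2.4 = 67.6; x* = 10 + 0.4·67.6/7.2 = 13.7556; y* = 6 + 0.6·67.6/2.4 = 22.9.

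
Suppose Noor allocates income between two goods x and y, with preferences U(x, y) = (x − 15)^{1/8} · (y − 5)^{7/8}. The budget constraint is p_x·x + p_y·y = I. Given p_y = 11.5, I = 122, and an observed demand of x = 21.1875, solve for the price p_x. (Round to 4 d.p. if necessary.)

This is Cobb-Douglas in (x−15, y−5): tangency gives 0.125·p_y·(y−5) = 0.875·p_x·(x−15).
Substituting into the budget: x* = 15 + 0.125·(I − 15·p_x − 5·p_y)/p_x, and y* = 5 + 0.875·(…)/p_y.
Set x* = 21.1875 in the demand function and solve for p_x: p_x = 1.

p_x = 1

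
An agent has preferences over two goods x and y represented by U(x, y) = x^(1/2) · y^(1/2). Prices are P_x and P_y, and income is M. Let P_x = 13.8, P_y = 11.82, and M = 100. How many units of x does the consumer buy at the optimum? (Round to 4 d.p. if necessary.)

x* = 3.6232

The MRS is y/x. Set MRS = P_x/P_y.
So 0.5·P_y·y = 0.5·P_x·x; combined with the budget, a share 0.5 of income goes to x.
Demand: x*(P_x,P_y,M) = 0.5·M/P_x and y* = 0.5·M/P_y.
At P_x=13.8, P_y=11.82, M=100: x* = 0.5·100/13.8 = 3.6232.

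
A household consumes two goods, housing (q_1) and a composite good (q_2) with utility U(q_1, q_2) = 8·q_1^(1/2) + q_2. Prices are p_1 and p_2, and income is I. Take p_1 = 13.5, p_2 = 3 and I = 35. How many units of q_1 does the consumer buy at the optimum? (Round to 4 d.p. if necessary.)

Set MRS = p_1/p_2: 4·q_1^(−1/2) = p_1/p_2.
Solve: √q_1 = 4·p_2/p_1, so q_1*(p_1,p_2) = (4·p_2/p_1)², and q_2* = (I − p_1·q_1*)/p_2.
Plugging in: q_1* = (4·3/13.5)² = 0.7901.

q_1* = 0.7901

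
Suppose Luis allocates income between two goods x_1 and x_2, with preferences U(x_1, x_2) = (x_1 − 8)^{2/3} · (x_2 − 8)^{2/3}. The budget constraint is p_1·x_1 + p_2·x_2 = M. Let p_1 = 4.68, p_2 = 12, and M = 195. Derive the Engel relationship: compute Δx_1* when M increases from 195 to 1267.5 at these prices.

Δx_1* = 114.5833

This is Cobb-Douglas in (x_1−8, x_2−8): tangency gives 2/3·p_2·(x_2−8) = 2/3·p_1·(x_1−8).
Substituting into the budget: x_1* = 8 + 0.5·(M − 8·p_1 − 8·p_2)/p_1, and x_2* = 8 + 0.5·(…)/p_2.
Discretionary income = 195 − 8·4.68 − 8·12 = 61.56; x_1* = 8 + 0.5·61.56/4.68 = 14.5769.
At M' = 1267.5: x_1* = 129.1603. Change: 129.1603 − 14.5769 = 114.5833.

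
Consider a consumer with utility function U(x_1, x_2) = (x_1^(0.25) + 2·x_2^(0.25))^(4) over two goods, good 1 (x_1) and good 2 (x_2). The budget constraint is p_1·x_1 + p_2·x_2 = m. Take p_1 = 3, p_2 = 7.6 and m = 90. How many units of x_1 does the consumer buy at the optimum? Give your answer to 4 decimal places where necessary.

From the CES first-order condition, (1/2)·(x_2/x_1)^(0.75) = p_1/p_2.
Hence x_2/x_1 = (2·p_1/p_2)^(1/(0.75)), i.e. raised to the 4/3 power.
Substitute x_2 = (x_2/x_1)·x_1 into the budget: x_1* = m/(p_1 + p_2·(x_2/x_1)).
Numerically x_2/x_1 = 0.729654, so x_1* = 90/(3 + 7.6·0.729654) = 10.532.

x_1* = 10.532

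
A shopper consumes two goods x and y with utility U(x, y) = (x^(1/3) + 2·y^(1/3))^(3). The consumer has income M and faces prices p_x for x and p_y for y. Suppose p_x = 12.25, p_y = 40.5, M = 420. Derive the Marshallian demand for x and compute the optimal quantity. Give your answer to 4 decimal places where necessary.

MRS = MU_x/MU_y = (1/2)·(y/x)^(2/3). Set equal to p_x/p_y.
Hence y/x = (2·p_x/p_y)^(1/(2/3)), i.e. raised to the 1.5 power.
Substitute y = (y/x)·x into the budget: x* = M/(p_x + p_y·(y/x)).
Numerically y/x = 0.470508, so x* = 420/(12.25 + 40.5·0.470508) = 13.4161.

x* = 13.4161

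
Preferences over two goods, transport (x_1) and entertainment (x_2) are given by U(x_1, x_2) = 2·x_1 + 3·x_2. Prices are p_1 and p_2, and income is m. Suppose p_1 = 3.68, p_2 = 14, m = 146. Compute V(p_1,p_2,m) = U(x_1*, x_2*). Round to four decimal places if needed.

Perfect substitutes: compare marginal utility per dollar. 2/p_1 vs 3/p_2 → 0.5435 vs 0.2143.
x_1 gives more utility per dollar, so spend all income on x_1: x_1* = m/p_1, x_2* = 0.
Numerically: x_1* = 39.6739, x_2* = 0.
Utility at the optimum: U(39.6739, 0) = 79.3478.

V = 79.3478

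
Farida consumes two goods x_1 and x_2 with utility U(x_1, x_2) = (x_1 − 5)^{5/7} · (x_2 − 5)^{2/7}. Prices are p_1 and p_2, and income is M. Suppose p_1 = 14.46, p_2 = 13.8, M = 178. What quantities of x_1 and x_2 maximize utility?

MRS = (5/2)·(x_2−5)/(x_1−5). Tangency with p_1/p_2 gives x_2−5 = (2/5)·(p_1/p_2)·(x_1−5).
After buying the subsistence bundle (5, 5), a share 5/7 of the remaining income goes to x_1: x_1* = 5 + 5/7·(M − 5p_1 − 5p_2)/p_1.
Discretionary income = 178 − 5·14.46 − 5·13.8 = 36.7; x_1* = 5 + 5/7·36.7/14.46 = 6.8129; x_2* = 5 + 2/7·36.7/13.8 = 5.7598.

x_1* = 6.8129, x_2* = 5.7598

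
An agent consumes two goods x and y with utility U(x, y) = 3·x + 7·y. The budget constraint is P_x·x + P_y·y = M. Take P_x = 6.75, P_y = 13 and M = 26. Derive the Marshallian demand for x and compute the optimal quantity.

Linear utility — the consumer picks whichever good has higher MU/price: 3/6.75 = 0.4444 vs 7/13 = 0.5385.
y gives more utility per dollar, so spend all income on y: y* = M/P_y, x* = 0.
Numerically: x* = 0, y* = 2.

x* = 0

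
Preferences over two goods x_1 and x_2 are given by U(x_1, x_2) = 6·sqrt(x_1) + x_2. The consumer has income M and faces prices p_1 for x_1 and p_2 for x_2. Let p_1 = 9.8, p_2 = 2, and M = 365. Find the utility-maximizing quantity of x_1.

MU_x_1 = 3/√x_1, MU_x_2 = 1. Tangency: 3/√x_1 = p_1/p_2.
Thus x_1* = (3·p_2/p_1)² — independent of M — with the rest of income spent on x_2.
Plugging in: x_1* = (3·2/9.8)² = 0.3748.

x_1* = 0.3748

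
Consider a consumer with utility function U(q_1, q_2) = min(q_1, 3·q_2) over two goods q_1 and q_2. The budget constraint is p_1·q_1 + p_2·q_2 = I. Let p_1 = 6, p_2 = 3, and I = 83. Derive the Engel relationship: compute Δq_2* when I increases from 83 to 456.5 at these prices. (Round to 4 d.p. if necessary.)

Δq_2* = 17.7857

With perfect complements, no substitution: consume in ratio q_1:q_2 = 3:1.
Budget: p_1·q_1 + p_2·(1/3)·q_1 = I, so (3·p_1 + p_2)·q_1 = 3·I.
Demand: q_1*(p_1,p_2,I) = 3·I/(3·p_1 + p_2), q_2* = I/(3·p_1 + p_2).
Here 3·6 + 3 = 21, giving q_2* = 3.9524.
At I' = 456.5: q_2* = 21.7381. Change: 21.7381 − 3.9524 = 17.7857.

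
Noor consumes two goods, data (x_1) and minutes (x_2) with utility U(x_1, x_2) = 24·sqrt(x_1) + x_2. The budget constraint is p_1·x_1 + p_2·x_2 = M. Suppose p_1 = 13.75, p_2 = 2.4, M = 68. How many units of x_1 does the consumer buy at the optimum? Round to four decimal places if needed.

x_1* = 4.3871

MU_x_1 = 12/√x_1, MU_x_2 = 1. Tangency: 12/√x_1 = p_1/p_2.
Solve: √x_1 = 12·p_2/p_1, so x_1*(p_1,p_2) = (12·p_2/p_1)², and x_2* = (M − p_1·x_1*)/p_2.
Plugging in: x_1* = (12·2.4/13.75)² = 4.3871.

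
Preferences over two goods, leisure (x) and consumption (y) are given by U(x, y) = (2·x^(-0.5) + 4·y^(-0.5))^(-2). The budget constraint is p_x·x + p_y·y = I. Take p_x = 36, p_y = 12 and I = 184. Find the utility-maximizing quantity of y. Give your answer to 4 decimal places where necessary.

y* = 8.034

Substitute y = (y/x)·x into the budget: x* = I/(p_x + p_y·(y/x)).
Numerically y/x = 3.301927, so x* = 184/(36 + 12·3.301927) = 2.4331 and y* = 3.301927·2.4331 = 8.034.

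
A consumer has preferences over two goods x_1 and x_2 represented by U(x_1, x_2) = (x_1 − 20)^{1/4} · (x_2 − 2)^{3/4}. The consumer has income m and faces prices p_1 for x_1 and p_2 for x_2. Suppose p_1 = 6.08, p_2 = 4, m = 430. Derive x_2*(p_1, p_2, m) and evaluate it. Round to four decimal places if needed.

x_2* = 58.325

After buying the subsistence bundle (20, 2), a share 0.25 of the remaining income goes to x_1: x_1* = 20 + 0.25·(m − 20p_1 − 2p_2)/p_1.
Discretionary income = 430 − 20·6.08 − 2·4 = 300.4; x_2* = 2 + 0.75·300.4/4 = 58.325.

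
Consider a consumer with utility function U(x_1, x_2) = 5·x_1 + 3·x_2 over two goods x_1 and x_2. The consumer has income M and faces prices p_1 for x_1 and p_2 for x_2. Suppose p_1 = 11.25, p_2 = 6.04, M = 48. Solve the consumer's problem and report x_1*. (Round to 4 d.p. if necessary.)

Perfect substitutes: compare marginal utility per dollar. 5/p_1 vs 3/p_2 → 0.4444 vs 0.4967.
x_2 gives more utility per dollar, so spend all income on x_2: x_2* = M/p_2, x_1* = 0.
Numerically: x_1* = 0, x_2* = 7.947.

x_1* = 0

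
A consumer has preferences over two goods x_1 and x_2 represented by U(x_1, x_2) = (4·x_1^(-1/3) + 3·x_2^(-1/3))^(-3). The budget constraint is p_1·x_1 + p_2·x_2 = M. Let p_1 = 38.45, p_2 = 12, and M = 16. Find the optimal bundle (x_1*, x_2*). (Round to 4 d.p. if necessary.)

From the CES first-order condition, (4/3)·(x_2/x_1)^(4/3) = p_1/p_2.
Solve for the ratio: x_2/x_1 = [(3/4)·p_1/p_2]^(0.75).
Substitute x_2 = (x_2/x_1)·x_1 into the budget: x_1* = M/(p_1 + p_2·(x_2/x_1)).
Numerically x_2/x_1 = 1.930111, so x_1* = 16/(38.45 + 12·1.930111) = 0.2597 and x_2* = 1.930111·0.2597 = 0.5012.

x_1* = 0.2597, x_2* = 0.5012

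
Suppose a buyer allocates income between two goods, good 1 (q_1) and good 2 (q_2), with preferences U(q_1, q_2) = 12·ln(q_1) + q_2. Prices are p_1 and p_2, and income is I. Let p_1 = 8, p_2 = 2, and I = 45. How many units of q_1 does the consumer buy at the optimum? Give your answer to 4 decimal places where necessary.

MU_q_1 = 12/q_1, MU_q_2 = 1. Tangency: 12/q_1 = p_1/p_2.
So q_1*(p_1,p_2) = 12·p_2/p_1, independent of income; and q_2* = (I − 12·p_2)/p_2.
At the given prices: q_1* = 12·2/8 = 3.

q_1* = 3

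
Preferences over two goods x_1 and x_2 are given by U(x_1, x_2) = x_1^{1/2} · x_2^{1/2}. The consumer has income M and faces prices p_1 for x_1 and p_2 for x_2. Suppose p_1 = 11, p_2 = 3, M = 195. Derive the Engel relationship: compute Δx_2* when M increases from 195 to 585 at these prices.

Demand: x_1*(p_1,p_2,M) = 0.5·M/p_1 and x_2* = 0.5·M/p_2.
At p_1=11, p_2=3, M=195: x_2* = 0.5·195/3 = 32.5.
At M' = 585: x_2* = 97.5. Change: 97.5 − 32.5 = 65.

Δx_2* = 65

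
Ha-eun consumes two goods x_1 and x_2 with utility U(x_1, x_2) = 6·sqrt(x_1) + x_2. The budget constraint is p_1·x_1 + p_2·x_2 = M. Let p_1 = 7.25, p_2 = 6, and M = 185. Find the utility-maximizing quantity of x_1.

MU_x_1 = 3/√x_1, MU_x_2 = 1. Tangency: 3/√x_1 = p_1/p_2.
Solve: √x_1 = 3·p_2/p_1, so x_1*(p_1,p_2) = (3·p_2/p_1)², and x_2* = (M − p_1·x_1*)/p_2.
Plugging in: x_1* = (3·6/7.25)² = 6.1641.

x_1* = 6.1641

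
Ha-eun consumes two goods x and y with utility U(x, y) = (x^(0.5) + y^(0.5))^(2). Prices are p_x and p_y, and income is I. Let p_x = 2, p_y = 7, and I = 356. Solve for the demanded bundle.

From the CES first-order condition, (y/x)^(0.5) = p_x/p_y.
Hence y/x = (p_x/p_y)^(1/(0.5)), i.e. raised to the 2 power.
With the ratio pinned down, the budget gives x* = I/(p_x + p_y·(y/x)) and y* = (y/x)·x*.
Numerically y/x = 0.081633, so x* = 356/(2 + 7·0.081633) = 138.4444 and y* = 0.081633·138.4444 = 11.3016.

x* = 138.4444, y* = 11.3016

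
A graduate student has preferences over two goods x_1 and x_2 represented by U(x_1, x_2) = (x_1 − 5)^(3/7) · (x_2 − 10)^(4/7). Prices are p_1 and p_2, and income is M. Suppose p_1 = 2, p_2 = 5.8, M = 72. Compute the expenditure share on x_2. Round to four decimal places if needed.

This is Cobb-Douglas in (x_1−5, x_2−10): tangency gives 3/7·p_2·(x_2−10) = 4/7·p_1·(x_1−5).
Substituting into the budget: x_1* = 5 + 3/7·(M − 5·p_1 − 10·p_2)/p_1, and x_2* = 10 + 4/7·(…)/p_2.
Discretionary income = 72 − 5·2 − 10·5.8 = 4; x_1* = 5 + 3/7·4/2 = 5.8571; x_2* = 10 + 4/7·4/5.8 = 10.3941.
Expenditure on x_2: 5.8·10.3941 = 60.2857; share = 0.8373.

share on x_2 = 0.8373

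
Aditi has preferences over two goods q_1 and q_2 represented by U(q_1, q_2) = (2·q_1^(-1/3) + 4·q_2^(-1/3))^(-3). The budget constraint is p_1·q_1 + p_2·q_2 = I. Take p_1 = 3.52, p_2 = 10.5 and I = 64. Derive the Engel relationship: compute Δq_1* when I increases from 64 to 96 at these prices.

Δq_1* = 2.8319

MU_q_1 ∝ 2·q_1^(-4/3), MU_q_2 ∝ 4·q_2^(-4/3), so MRS = (1/2)·(q_2/q_1)^(4/3) = p_1/p_2.
Solve for the ratio: q_2/q_1 = [2·p_1/p_2]^(0.75).
Substitute q_2 = (q_2/q_1)·q_1 into the budget: q_1* = I/(p_1 + p_2·(q_2/q_1)).
Numerically q_2/q_1 = 0.740948, so q_1* = 64/(3.52 + 10.5·0.740948) = 5.6637.
At I' = 96: q_1* = 8.4956. Change: 8.4956 − 5.6637 = 2.8319.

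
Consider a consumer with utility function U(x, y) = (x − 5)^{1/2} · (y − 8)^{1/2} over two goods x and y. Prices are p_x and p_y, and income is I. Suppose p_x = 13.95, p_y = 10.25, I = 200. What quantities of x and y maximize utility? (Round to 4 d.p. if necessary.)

This is Cobb-Douglas in (x−5, y−8): tangency gives 0.5·p_y·(y−8) = 0.5·p_x·(x−5).
After buying the subsistence bundle (5, 8), a share 0.5 of the remaining income goes to x: x* = 5 + 0.5·(I − 5p_x − 8p_y)/p_x.
Discretionary income = 200 − 5·13.95 − 8·10.25 = 48.25; x* = 5 + 0.5·48.25/13.95 = 6.7294; y* = 8 + 0.5·48.25/10.25 = 10.3537.

x* = 6.7294, y* = 10.3537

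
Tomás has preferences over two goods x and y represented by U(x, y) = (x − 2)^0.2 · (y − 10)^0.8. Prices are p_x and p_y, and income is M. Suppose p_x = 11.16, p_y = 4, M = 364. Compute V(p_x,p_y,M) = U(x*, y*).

V = 37.2429

This is Cobb-Douglas in (x−2, y−10): tangency gives 0.2·p_y·(y−10) = 0.8·p_x·(x−2).
Substituting into the budget: x* = 2 + 0.2·(M − 2·p_x − 10·p_y)/p_x, and y* = 10 + 0.8·(…)/p_y.
Discretionary income = 364 − 2·11.16 − 10·4 = 301.68; x* = 2 + 0.2·301.68/11.16 = 7.4065; y* = 10 + 0.8·301.68/4 = 70.336.
Utility at the optimum: U(7.4065, 70.336) = 37.2429.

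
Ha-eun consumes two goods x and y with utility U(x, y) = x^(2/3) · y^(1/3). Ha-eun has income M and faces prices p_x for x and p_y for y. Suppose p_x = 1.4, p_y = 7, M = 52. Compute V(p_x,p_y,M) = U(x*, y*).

V = 11.4935

The MRS is 2·y/x. Set MRS = p_x/p_y.
Rearranging, p_y·y = (1/2)·p_x·x. Substituting into the budget gives p_x·x·(1 + (1/2)) = M.
Demand: x*(p_x,p_y,M) = 2/3·M/p_x and y* = 1/3·M/p_y.
At p_x=1.4, p_y=7, M=52: x* = 2/3·52/1.4 = 24.7619, y* = 2.4762.
Utility at the optimum: U(24.7619, 2.4762) = 11.4935.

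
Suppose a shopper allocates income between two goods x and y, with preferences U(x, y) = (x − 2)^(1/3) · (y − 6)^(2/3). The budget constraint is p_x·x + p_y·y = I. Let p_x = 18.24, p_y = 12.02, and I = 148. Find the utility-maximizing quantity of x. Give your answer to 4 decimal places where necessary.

x* = 2.72

After buying the subsistence bundle (2, 6), a share 1/3 of the remaining income goes to x: x* = 2 + 1/3·(I − 2p_x − 6p_y)/p_x.
Discretionary income = 148 − 2·18.24 − 6·12.02 = 39.4; x* = 2 + 1/3·39.4/18.24 = 2.72.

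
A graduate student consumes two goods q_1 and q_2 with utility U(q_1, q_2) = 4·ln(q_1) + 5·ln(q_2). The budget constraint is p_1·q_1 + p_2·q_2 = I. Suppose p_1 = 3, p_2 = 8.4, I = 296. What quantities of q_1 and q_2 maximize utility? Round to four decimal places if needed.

Demand: q_1*(p_1,p_2,I) = 4/9·I/p_1 and q_2* = 5/9·I/p_2.
At p_1=3, p_2=8.4, I=296: q_1* = 4/9·296/3 = 43.8519, q_2* = 19.5767.

q_1* = 43.8519, q_2* = 19.5767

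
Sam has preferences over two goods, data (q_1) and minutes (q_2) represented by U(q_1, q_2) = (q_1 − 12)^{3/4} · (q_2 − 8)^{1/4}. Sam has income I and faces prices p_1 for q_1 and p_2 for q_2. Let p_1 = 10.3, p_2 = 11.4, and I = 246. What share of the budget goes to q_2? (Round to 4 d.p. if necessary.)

share on q_2 = 0.4024

Let q_1' = q_1−12, q_2' = q_2−8. MRS = 3·q_2'/q_1' = p_1/p_2.
After buying the subsistence bundle (12, 8), a share 0.75 of the remaining income goes to q_1: q_1* = 12 + 0.75·(I − 12p_1 − 8p_2)/p_1.
Discretionary income = 246 − 12·10.3 − 8·11.4 = 31.2; q_1* = 12 + 0.75·31.2/10.3 = 14.2718; q_2* = 8 + 0.25·31.2/11.4 = 8.6842.
Expenditure on q_2: 11.4·8.6842 = 99; share = 0.4024.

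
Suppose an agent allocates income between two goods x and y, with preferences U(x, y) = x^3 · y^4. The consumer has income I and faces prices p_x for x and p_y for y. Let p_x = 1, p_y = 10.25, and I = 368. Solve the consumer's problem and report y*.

Demand: x*(p_x,p_y,I) = 3/7·I/p_x and y* = 4/7·I/p_y.
At p_x=1, p_y=10.25, I=368: y* = 4/7·368/10.25 = 20.5157.

y* = 20.5157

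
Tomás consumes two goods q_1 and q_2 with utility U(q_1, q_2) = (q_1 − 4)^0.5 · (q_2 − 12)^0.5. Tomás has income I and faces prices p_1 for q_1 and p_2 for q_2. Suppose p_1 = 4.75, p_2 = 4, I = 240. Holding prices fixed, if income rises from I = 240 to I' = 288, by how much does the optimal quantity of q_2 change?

Δq_2* = 6

This is Cobb-Douglas in (q_1−4, q_2−12): tangency gives 0.5·p_2·(q_2−12) = 0.5·p_1·(q_1−4).
After buying the subsistence bundle (4, 12), a share 0.5 of the remaining income goes to q_1: q_1* = 4 + 0.5·(I − 4p_1 − 12p_2)/p_1.
Discretionary income = 240 − 4·4.75 − 12·4 = 173; q_2* = 12 + 0.5·173/4 = 33.625.
At I' = 288: q_2* = 39.625. Change: 39.625 − 33.625 = 6.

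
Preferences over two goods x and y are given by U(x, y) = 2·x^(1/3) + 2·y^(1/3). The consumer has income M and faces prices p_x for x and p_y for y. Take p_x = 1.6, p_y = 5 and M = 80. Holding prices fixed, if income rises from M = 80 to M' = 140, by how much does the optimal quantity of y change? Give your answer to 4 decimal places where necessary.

Δy* = 4.3356

Substitute y = (y/x)·x into the budget: x* = M/(p_x + p_y·(y/x)).
Numerically y/x = 0.181019, so x* = 80/(1.6 + 5·0.181019) = 31.9349 and y* = 0.181019·31.9349 = 5.7808.
At M' = 140: y* = 10.1165. Change: 10.1165 − 5.7808 = 4.3356.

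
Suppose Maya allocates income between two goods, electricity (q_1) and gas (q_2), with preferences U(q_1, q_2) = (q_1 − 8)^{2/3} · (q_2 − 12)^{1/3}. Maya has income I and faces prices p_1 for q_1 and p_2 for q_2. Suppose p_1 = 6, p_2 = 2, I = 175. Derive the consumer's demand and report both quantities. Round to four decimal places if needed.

MRS = 2·(q_2−12)/(q_1−8). Tangency with p_1/p_2 gives q_2−12 = (1/2)·(p_1/p_2)·(q_1−8).
Substituting into the budget: q_1* = 8 + 2/3·(I − 8·p_1 − 12·p_2)/p_1, and q_2* = 12 + 1/3·(…)/p_2.
Discretionary income = 175 − 8·6 − 12·2 = 103; q_1* = 8 + 2/3·103/6 = 19.4444; q_2* = 12 + 1/3·103/2 = 29.1667.

q_1* = 19.4444, q_2* = 29.1667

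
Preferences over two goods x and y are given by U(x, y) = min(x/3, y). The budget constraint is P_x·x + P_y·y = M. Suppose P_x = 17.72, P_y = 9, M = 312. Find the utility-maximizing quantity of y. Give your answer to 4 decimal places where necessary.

y* = 5.0193

Here 3·17.72 + 9 = 62.16, giving y* = 5.0193.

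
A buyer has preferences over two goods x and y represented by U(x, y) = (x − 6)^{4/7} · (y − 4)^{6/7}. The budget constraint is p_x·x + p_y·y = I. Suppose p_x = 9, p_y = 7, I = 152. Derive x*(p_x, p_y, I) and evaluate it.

x* = 9.1111

This is Cobb-Douglas in (x−6, y−4): tangency gives 4/7·p_y·(y−4) = 6/7·p_x·(x−6).
Substituting into the budget: x* = 6 + 0.4·(I − 6·p_x − 4·p_y)/p_x, and y* = 4 + 0.6·(…)/p_y.
Discretionary income = 152 − 6·9 − 4·7 = 70; x* = 6 + 0.4·70/9 = 9.1111.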